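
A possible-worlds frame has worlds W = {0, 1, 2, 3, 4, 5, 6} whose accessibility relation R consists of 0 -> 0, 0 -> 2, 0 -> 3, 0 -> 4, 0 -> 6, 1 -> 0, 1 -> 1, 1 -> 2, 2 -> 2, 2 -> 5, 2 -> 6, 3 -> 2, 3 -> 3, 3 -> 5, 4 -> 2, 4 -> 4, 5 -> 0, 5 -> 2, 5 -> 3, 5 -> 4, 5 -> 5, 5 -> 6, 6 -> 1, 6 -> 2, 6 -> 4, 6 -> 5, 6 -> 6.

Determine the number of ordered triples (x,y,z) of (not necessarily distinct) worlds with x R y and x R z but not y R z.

38

Enumerating: (0,2,0), (0,2,3), (0,2,4), (0,3,0), (0,3,4), (0,3,6), (0,4,0), (0,4,3), (0,4,6), (0,6,0), (0,6,3), (1,0,1), … and 26 more.
Total: 38.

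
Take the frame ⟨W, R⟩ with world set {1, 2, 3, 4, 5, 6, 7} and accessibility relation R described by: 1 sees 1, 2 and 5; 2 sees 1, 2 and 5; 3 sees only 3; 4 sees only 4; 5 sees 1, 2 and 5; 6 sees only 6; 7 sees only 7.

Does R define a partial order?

Reflexive: yes — every world is R-related to itself.
Transitive: yes — every two-step R-path is closed by a direct edge.
Antisymmetric: no — 1 R 2 and 2 R 1 with 1 ≠ 2.
So R is not a partial order.

No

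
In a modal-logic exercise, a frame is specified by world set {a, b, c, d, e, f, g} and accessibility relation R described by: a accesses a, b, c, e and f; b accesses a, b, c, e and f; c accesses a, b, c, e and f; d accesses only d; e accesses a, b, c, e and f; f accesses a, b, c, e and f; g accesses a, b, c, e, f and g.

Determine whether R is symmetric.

Symmetric: no — g R a but not a R g.

No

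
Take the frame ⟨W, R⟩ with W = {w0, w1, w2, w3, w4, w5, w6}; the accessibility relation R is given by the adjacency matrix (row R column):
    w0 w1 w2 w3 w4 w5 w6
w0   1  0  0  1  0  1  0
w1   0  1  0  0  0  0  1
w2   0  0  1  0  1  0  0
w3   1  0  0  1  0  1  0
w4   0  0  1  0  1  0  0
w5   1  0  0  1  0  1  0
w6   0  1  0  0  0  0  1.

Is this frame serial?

Yes

Serial: yes — every world has a successor (e.g. w0 R w0).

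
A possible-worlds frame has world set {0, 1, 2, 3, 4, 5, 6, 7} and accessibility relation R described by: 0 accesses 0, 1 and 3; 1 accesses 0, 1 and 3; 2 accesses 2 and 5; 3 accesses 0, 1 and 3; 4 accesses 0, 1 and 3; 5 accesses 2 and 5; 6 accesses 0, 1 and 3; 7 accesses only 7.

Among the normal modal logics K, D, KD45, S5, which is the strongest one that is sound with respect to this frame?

KD45

Serial (axiom D): yes — every world has a successor (e.g. 0 R 0).
Euclidean (axiom 5): yes — any two successors of a common world are R-related.
Transitive (axiom 4): yes — every two-step R-path is closed by a direct edge.
Reflexive (axiom T): no — 4 is not related to itself.
So F validates K, D, KD45; S5 would additionally require R to be reflexive. The strongest is KD45.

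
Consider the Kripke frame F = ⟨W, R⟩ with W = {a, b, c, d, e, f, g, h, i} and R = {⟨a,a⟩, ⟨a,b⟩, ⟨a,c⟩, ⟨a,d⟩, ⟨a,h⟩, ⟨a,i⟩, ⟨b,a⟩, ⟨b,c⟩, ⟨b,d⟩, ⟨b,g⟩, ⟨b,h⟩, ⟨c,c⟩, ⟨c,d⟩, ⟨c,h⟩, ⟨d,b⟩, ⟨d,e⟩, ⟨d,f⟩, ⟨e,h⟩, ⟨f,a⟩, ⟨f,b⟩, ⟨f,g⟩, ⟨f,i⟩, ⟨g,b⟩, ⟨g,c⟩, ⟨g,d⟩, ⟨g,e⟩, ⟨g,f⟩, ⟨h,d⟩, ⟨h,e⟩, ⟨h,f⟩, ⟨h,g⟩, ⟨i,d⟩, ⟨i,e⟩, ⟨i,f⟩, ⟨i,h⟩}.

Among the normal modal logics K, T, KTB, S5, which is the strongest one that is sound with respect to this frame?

Reflexive (axiom T): no — b is not related to itself.
Symmetric (axiom B): no — a R c but not c R a.
Euclidean (axiom 5): no — a R b and a R i, but not b R i.
So F validates K; T would additionally require R to be reflexive. The strongest is K.

K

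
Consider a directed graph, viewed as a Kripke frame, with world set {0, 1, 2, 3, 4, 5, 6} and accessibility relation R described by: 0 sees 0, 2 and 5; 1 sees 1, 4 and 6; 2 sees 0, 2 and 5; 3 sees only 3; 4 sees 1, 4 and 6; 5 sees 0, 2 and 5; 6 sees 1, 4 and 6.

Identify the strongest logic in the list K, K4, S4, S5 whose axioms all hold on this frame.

S5

Transitive (axiom 4): yes — every two-step R-path is closed by a direct edge.
Reflexive (axiom T): yes — every world is R-related to itself.
Euclidean (axiom 5): yes — any two successors of a common world are R-related.
So F validates K, K4, S4, S5. The strongest is S5.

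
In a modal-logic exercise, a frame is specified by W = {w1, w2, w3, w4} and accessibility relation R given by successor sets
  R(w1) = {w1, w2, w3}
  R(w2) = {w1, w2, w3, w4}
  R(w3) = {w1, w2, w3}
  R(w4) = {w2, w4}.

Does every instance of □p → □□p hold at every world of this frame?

No

The schema 4 characterises exactly the transitive frames.
Transitive: no — w1 R w2 and w2 R w4, but not w1 R w4.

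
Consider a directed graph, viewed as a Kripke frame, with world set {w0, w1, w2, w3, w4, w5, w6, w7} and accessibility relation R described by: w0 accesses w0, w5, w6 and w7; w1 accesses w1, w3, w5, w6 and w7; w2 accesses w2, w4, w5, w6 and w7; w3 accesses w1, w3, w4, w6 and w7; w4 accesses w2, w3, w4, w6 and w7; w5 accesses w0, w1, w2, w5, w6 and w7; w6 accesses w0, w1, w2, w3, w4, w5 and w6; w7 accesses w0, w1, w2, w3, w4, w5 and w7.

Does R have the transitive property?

Transitive: no — w0 R w5 and w5 R w1, but not w0 R w1.

No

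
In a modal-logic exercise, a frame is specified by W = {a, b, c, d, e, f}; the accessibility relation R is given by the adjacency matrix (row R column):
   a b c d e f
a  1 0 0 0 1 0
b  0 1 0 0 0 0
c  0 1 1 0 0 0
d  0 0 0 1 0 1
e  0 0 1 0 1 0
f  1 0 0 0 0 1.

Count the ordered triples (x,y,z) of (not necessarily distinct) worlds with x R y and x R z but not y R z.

Enumerating: (a,e,a), (c,b,c), (d,f,d), (e,c,e), (f,a,f).

5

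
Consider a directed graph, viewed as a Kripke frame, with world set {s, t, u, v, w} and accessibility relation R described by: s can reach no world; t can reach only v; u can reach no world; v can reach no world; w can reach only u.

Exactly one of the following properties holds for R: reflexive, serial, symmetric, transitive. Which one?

Reflexive: no — s is not related to itself.
Serial: no — s has no R-successor.
Symmetric: no — t R v but not v R t.
Transitive: yes — every two-step R-path is closed by a direct edge.
Only transitive holds.

transitive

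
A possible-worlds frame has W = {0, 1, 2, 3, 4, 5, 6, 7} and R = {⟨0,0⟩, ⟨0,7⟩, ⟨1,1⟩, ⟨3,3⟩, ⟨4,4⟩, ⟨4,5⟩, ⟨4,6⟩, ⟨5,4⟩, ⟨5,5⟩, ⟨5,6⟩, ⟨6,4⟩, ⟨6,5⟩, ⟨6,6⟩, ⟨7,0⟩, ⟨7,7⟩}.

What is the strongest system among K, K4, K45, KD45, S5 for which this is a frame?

K45

Transitive (axiom 4): yes — every two-step R-path is closed by a direct edge.
Euclidean (axiom 5): yes — any two successors of a common world are R-related.
Serial (axiom D): no — 2 has no R-successor.
Reflexive (axiom T): no — 2 is not related to itself.
So F validates K, K4, K45; KD45 would additionally require R to be serial. The strongest is K45.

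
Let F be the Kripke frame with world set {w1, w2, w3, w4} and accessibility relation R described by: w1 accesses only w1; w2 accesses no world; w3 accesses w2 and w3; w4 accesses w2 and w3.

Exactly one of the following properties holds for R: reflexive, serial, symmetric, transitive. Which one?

Reflexive: no — w2 is not related to itself.
Serial: no — w2 has no R-successor.
Symmetric: no — w3 R w2 but not w2 R w3.
Transitive: yes — every two-step R-path is closed by a direct edge.
Only transitive holds.

transitive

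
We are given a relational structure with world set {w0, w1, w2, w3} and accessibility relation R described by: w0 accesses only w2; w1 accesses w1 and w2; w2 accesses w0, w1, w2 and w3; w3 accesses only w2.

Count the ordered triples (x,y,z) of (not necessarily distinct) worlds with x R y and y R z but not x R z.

Enumerating: (w0,w2,w0), (w0,w2,w1), (w0,w2,w3), (w1,w2,w0), (w1,w2,w3), (w3,w2,w0), (w3,w2,w1), (w3,w2,w3).

8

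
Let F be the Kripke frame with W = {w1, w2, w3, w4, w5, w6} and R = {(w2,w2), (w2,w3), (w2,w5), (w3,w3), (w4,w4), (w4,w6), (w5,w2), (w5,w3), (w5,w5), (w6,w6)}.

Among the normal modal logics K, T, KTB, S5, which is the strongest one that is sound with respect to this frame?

K

Reflexive (axiom T): no — w1 is not related to itself.
Symmetric (axiom B): no — w2 R w3 but not w3 R w2.
Euclidean (axiom 5): no — w2 R w3 and w2 R w5, but not w3 R w5.
So F validates K; T would additionally require R to be reflexive. The strongest is K.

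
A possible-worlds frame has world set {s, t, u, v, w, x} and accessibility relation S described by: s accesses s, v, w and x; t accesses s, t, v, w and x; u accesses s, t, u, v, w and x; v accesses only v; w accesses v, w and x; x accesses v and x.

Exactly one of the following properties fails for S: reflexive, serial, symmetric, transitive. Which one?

Reflexive: yes — every world is S-related to itself.
Serial: yes — every world has a successor (e.g. s S s).
Symmetric: no — s S v but not v S s.
Transitive: yes — every two-step S-path is closed by a direct edge.
Only symmetric fails.

symmetric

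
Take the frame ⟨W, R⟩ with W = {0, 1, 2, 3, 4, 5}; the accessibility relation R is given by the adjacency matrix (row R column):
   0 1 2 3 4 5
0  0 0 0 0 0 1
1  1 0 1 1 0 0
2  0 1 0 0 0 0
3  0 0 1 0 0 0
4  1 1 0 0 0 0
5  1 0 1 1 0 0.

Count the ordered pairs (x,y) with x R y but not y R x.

7

Enumerating: (1,0), (1,3), (3,2), (4,0), (4,1), (5,2), (5,3).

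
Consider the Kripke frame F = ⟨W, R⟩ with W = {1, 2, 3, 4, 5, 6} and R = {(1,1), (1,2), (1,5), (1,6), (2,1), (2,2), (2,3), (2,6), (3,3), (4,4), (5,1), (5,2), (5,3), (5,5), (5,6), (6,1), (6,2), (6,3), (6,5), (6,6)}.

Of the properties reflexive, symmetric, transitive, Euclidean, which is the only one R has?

Reflexive: yes — every world is R-related to itself.
Symmetric: no — 2 R 3 but not 3 R 2.
Transitive: no — 1 R 2 and 2 R 3, but not 1 R 3.
Euclidean: no — 1 R 2 and 1 R 5, but not 2 R 5.
Only reflexive holds.

reflexive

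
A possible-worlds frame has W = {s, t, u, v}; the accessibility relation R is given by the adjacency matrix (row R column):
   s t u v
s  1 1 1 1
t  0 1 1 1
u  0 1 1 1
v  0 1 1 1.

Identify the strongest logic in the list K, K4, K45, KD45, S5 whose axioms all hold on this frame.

K4

Transitive (axiom 4): yes — every two-step R-path is closed by a direct edge.
Euclidean (axiom 5): no — s R t and s R s, but not t R s.
Serial (axiom D): yes — every world has a successor (e.g. s R s).
Reflexive (axiom T): yes — every world is R-related to itself.
So F validates K, K4; K45 would additionally require R to be Euclidean. The strongest is K4.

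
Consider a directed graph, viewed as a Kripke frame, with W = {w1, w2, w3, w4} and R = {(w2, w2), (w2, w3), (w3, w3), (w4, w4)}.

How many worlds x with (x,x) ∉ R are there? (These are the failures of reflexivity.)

Enumerating: w1.

1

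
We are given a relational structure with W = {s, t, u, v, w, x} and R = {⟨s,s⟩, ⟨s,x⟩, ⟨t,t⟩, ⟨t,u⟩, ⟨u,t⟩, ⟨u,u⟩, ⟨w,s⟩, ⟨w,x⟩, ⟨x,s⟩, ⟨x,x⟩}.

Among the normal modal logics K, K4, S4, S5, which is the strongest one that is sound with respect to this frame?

Transitive (axiom 4): yes — every two-step R-path is closed by a direct edge.
Reflexive (axiom T): no — v is not related to itself.
Euclidean (axiom 5): yes — any two successors of a common world are R-related.
So F validates K, K4; S4 would additionally require R to be reflexive. The strongest is K4.

K4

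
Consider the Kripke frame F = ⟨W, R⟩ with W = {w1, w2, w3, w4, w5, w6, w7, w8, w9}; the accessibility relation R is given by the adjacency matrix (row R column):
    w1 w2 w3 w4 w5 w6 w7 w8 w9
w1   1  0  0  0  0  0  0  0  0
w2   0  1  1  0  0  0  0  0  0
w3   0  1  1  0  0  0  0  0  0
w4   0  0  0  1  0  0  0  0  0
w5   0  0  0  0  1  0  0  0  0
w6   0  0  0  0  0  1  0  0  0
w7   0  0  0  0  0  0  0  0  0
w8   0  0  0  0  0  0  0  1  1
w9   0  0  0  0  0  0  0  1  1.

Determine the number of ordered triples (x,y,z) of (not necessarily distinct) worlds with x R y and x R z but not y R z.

0

R is Euclidean; there are no such tuples.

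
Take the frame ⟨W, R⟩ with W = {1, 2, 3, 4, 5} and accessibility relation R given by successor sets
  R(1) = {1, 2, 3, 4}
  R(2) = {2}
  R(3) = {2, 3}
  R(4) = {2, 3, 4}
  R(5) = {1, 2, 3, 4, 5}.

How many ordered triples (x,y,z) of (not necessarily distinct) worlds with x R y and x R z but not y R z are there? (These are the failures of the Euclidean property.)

Enumerating: (1,2,1), (1,2,3), (1,2,4), (1,3,1), (1,3,4), (1,4,1), (3,2,3), (4,2,3), (4,2,4), (4,3,4), (5,1,5), (5,2,1), … and 8 more.
Total: 20.

20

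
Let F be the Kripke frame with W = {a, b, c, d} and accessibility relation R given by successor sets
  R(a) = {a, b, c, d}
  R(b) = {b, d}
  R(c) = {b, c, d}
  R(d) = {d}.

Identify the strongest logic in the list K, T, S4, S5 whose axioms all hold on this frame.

S4

Reflexive (axiom T): yes — every world is R-related to itself.
Transitive (axiom 4): yes — every two-step R-path is closed by a direct edge.
Euclidean (axiom 5): no — a R b and a R c, but not b R c.
So F validates K, T, S4; S5 would additionally require R to be Euclidean. The strongest is S4.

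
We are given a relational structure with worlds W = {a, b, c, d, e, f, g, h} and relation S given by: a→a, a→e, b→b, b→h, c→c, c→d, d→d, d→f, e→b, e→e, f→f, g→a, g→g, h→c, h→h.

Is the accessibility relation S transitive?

Transitive: no — a S e and e S b, but not a S b.

No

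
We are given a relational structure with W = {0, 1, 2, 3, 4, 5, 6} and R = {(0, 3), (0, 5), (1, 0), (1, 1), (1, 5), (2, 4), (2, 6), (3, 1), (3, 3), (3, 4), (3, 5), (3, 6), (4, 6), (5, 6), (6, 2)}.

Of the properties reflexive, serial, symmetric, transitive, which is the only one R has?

Reflexive: no — 0 is not related to itself.
Serial: yes — every world has a successor (e.g. 0 R 3).
Symmetric: no — 0 R 3 but not 3 R 0.
Transitive: no — 0 R 3 and 3 R 1, but not 0 R 1.
Only serial holds.

serial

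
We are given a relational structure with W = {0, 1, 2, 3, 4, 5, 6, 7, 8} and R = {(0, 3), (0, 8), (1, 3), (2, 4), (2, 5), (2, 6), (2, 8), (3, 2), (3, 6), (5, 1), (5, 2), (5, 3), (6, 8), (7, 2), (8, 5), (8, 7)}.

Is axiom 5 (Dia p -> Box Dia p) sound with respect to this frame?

No

Axiom 5 corresponds to the accessibility relation being Euclidean.
Euclidean: no — 0 R 3 and 0 R 8, but not 3 R 8.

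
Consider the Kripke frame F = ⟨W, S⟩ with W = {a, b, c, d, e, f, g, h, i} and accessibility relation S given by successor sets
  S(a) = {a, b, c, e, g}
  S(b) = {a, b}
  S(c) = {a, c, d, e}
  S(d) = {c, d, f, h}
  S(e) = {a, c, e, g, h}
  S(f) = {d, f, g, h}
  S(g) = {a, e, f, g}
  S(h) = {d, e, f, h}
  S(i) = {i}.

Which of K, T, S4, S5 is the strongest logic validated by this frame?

T

Reflexive (axiom T): yes — every world is S-related to itself.
Transitive (axiom 4): no — a S c and c S d, but not a S d.
Euclidean (axiom 5): no — a S b and a S c, but not b S c.
So F validates K, T; S4 would additionally require S to be transitive. The strongest is T.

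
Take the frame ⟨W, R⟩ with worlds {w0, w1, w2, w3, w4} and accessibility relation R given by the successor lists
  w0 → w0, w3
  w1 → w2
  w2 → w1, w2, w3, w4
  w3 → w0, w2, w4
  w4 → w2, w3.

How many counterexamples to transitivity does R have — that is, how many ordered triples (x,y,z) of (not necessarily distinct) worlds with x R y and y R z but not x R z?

Enumerating: (w0,w3,w2), (w0,w3,w4), (w1,w2,w1), (w1,w2,w3), (w1,w2,w4), (w2,w3,w0), (w3,w0,w3), (w3,w2,w1), (w3,w2,w3), (w3,w4,w3), (w4,w2,w1), (w4,w2,w4), (w4,w3,w0), (w4,w3,w4).

14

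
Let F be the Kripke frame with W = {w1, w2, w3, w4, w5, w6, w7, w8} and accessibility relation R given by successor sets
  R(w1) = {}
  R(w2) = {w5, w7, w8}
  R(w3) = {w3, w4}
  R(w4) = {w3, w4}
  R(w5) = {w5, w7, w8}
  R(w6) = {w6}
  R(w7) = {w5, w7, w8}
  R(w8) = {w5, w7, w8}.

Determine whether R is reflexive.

No

Reflexive: no — w1 is not related to itself.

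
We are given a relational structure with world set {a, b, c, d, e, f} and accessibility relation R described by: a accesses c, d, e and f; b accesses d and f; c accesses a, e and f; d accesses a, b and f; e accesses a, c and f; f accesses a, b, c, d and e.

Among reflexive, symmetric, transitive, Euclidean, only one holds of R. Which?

symmetric

Reflexive: no — a is not related to itself.
Symmetric: yes — every pair in R has its reverse in R.
Transitive: no — a R d and d R b, but not a R b.
Euclidean: no — a R c and a R d, but not c R d.
Only symmetric holds.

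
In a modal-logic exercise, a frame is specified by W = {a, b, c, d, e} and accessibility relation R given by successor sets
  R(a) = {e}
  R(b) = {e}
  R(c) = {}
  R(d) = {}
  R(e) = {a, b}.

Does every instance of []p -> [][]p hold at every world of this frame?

No

Axiom 4 corresponds to the accessibility relation being transitive.
Transitive: no — a R e and e R b, but not a R b.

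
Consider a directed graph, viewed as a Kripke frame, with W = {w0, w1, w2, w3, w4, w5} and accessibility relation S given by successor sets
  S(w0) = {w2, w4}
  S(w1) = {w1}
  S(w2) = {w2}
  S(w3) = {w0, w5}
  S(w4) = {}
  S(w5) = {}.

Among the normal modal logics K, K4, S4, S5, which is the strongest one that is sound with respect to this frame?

K

Transitive (axiom 4): no — w3 S w0 and w0 S w2, but not w3 S w2.
Reflexive (axiom T): no — w0 is not related to itself.
Euclidean (axiom 5): no — w0 S w2 and w0 S w4, but not w2 S w4.
So F validates K; K4 would additionally require S to be transitive. The strongest is K.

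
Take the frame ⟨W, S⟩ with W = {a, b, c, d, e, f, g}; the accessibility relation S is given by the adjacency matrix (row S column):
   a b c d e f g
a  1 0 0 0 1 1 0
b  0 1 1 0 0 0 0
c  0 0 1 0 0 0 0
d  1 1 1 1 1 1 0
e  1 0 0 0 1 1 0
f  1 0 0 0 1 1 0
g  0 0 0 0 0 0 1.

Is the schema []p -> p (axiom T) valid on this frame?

Yes

The schema T characterises exactly the reflexive frames.
Reflexive: yes — every world is S-related to itself.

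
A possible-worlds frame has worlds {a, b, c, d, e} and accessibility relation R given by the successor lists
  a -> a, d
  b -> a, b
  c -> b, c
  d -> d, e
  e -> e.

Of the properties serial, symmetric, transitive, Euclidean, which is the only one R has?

serial

Serial: yes — every world has a successor (e.g. a R a).
Symmetric: no — a R d but not d R a.
Transitive: no — a R d and d R e, but not a R e.
Euclidean: no — a R d and a R a, but not d R a.
Only serial holds.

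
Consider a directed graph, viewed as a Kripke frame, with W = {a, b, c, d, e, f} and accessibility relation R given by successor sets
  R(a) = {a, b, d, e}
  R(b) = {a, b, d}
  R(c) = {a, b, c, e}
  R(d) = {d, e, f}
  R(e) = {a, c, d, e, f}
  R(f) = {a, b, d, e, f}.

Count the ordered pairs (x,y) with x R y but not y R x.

Enumerating: (a,d), (b,d), (c,a), (c,b), (f,a), (f,b).

6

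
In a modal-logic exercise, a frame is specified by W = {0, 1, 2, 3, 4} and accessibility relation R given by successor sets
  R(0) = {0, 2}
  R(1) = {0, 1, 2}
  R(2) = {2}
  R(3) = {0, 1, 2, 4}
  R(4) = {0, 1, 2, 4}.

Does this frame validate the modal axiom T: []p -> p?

The schema T characterises exactly the reflexive frames.
Reflexive: no — 3 is not related to itself.

No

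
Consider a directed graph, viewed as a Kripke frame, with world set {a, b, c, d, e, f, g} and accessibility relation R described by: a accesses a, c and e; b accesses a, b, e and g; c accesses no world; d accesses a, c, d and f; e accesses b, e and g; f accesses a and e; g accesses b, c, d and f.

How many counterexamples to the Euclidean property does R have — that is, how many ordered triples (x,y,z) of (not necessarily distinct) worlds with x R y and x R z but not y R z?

35

Enumerating: (a,c,a), (a,c,c), (a,c,e), (a,e,a), (a,e,c), (b,a,b), (b,a,g), (b,e,a), (b,g,a), (b,g,e), (b,g,g), (d,a,d), … and 23 more.
Total: 35.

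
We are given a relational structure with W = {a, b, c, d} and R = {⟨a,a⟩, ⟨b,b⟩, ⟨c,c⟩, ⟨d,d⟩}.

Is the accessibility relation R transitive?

Yes

Transitive: yes — every two-step R-path is closed by a direct edge.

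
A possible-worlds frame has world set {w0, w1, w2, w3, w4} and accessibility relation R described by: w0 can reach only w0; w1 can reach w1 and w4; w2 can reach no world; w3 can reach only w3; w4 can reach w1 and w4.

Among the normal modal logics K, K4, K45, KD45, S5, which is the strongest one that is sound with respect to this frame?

Transitive (axiom 4): yes — every two-step R-path is closed by a direct edge.
Euclidean (axiom 5): yes — any two successors of a common world are R-related.
Serial (axiom D): no — w2 has no R-successor.
Reflexive (axiom T): no — w2 is not related to itself.
So F validates K, K4, K45; KD45 would additionally require R to be serial. The strongest is K45.

K45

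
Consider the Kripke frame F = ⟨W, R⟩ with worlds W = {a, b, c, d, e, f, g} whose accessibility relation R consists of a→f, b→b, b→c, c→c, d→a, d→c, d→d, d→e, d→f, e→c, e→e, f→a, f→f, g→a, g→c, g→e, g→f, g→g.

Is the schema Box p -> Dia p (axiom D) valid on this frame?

Yes

By correspondence theory, D is valid on a frame iff R is serial.
Serial: yes — every world has a successor (e.g. a R f).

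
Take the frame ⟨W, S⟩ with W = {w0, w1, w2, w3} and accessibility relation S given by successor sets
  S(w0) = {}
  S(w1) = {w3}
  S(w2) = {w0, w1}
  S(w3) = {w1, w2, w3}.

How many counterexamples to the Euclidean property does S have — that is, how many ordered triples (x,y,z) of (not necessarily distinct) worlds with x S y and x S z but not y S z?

8

Enumerating: (w2,w0,w0), (w2,w0,w1), (w2,w1,w0), (w2,w1,w1), (w3,w1,w1), (w3,w1,w2), (w3,w2,w2), (w3,w2,w3).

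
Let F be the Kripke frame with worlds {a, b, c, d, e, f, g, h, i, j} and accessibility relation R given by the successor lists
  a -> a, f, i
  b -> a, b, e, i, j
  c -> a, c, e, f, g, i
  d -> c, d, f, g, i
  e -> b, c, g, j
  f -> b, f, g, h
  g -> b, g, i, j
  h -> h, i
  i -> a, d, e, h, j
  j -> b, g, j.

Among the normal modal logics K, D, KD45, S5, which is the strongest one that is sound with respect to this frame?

Serial (axiom D): yes — every world has a successor (e.g. a R a).
Euclidean (axiom 5): no — a R f and a R i, but not f R i.
Transitive (axiom 4): no — a R f and f R b, but not a R b.
Reflexive (axiom T): no — e is not related to itself.
So F validates K, D; KD45 would additionally require R to be Euclidean and transitive. The strongest is D.

D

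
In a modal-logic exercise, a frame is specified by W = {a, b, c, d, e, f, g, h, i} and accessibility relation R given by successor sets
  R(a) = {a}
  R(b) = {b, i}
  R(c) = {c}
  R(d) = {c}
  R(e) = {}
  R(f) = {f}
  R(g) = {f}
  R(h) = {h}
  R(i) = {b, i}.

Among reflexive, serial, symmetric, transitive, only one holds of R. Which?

Reflexive: no — d is not related to itself.
Serial: no — e has no R-successor.
Symmetric: no — d R c but not c R d.
Transitive: yes — every two-step R-path is closed by a direct edge.
Only transitive holds.

transitive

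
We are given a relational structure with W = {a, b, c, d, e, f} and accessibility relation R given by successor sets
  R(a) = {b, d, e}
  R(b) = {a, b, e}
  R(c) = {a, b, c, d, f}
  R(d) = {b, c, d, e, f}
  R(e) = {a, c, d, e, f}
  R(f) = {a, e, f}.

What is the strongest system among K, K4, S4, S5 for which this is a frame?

K

Transitive (axiom 4): no — a R d and d R c, but not a R c.
Reflexive (axiom T): no — a is not related to itself.
Euclidean (axiom 5): no — a R b and a R d, but not b R d.
So F validates K; K4 would additionally require R to be transitive. The strongest is K.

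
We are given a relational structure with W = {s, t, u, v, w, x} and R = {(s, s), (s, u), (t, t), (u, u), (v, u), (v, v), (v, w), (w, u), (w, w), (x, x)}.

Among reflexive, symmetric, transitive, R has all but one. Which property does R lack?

Reflexive: yes — every world is R-related to itself.
Symmetric: no — s R u but not u R s.
Transitive: yes — every two-step R-path is closed by a direct edge.
Only symmetric fails.

symmetric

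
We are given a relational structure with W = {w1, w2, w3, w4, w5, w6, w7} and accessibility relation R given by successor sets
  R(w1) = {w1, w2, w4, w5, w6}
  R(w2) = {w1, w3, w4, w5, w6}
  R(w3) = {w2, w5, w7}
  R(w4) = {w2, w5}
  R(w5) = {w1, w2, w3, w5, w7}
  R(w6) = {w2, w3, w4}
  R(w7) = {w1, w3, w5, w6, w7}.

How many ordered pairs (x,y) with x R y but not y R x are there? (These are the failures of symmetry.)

7

Enumerating: (w1,w4), (w1,w6), (w4,w5), (w6,w3), (w6,w4), (w7,w1), (w7,w6).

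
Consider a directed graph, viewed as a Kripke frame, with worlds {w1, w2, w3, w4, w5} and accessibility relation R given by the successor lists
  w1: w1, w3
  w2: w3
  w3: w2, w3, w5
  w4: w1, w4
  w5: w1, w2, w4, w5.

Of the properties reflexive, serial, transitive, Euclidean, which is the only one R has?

Reflexive: no — w2 is not related to itself.
Serial: yes — every world has a successor (e.g. w1 R w1).
Transitive: no — w1 R w3 and w3 R w2, but not w1 R w2.
Euclidean: no — w3 R w2 and w3 R w5, but not w2 R w5.
Only serial holds.

serial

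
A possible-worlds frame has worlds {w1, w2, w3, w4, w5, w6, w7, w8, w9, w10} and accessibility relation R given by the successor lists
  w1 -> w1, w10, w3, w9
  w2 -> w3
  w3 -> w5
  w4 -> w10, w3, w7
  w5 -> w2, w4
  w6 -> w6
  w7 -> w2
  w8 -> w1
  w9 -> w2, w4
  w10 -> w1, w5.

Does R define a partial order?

Reflexive: no — w2 is not related to itself.
Transitive: no — w1 R w10 and w10 R w5, but not w1 R w5.
Antisymmetric: no — w1 R w10 and w10 R w1 with w1 ≠ w10.
So R is not a partial order.

No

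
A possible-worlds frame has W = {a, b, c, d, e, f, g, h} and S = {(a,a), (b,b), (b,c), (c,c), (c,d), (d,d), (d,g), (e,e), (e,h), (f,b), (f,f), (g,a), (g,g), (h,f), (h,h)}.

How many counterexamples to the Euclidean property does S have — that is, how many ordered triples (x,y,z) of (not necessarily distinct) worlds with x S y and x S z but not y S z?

Enumerating: (b,c,b), (c,d,c), (d,g,d), (e,h,e), (f,b,f), (g,a,g), (h,f,h).

7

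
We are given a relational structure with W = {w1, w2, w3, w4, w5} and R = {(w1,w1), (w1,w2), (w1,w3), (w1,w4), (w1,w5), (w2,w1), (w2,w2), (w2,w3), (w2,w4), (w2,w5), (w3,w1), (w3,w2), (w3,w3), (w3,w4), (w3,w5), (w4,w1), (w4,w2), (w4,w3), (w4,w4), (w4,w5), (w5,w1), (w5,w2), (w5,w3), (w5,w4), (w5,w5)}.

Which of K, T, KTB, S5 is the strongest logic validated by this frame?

S5

Reflexive (axiom T): yes — every world is R-related to itself.
Symmetric (axiom B): yes — every pair in R has its reverse in R.
Euclidean (axiom 5): yes — any two successors of a common world are R-related.
So F validates K, T, KTB, S5. The strongest is S5.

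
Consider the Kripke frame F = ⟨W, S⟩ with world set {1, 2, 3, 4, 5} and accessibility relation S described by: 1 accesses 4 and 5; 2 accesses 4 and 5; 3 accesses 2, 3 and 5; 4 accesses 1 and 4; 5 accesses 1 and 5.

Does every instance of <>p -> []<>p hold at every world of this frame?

The schema 5 characterises exactly the Euclidean frames.
Euclidean: no — 1 S 4 and 1 S 5, but not 4 S 5.

No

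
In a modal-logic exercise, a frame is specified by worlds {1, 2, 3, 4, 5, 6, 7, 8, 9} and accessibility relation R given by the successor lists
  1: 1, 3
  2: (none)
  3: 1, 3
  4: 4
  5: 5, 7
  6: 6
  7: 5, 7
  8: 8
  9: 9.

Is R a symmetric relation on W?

Yes

Symmetric: yes — every pair in R has its reverse in R.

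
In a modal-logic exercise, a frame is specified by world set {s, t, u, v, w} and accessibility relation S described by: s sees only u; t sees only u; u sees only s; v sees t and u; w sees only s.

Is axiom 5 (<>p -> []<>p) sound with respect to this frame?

By correspondence theory, 5 is valid on a frame iff S is Euclidean.
Euclidean: no — v S u and v S t, but not u S t.

No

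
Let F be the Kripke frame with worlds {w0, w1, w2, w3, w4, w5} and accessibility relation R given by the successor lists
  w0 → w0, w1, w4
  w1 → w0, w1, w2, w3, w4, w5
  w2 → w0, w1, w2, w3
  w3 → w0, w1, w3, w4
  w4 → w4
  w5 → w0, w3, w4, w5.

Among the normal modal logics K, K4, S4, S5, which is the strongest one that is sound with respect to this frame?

Transitive (axiom 4): no — w0 R w1 and w1 R w2, but not w0 R w2.
Reflexive (axiom T): yes — every world is R-related to itself.
Euclidean (axiom 5): no — w0 R w4 and w0 R w1, but not w4 R w1.
So F validates K; K4 would additionally require R to be transitive. The strongest is K.

K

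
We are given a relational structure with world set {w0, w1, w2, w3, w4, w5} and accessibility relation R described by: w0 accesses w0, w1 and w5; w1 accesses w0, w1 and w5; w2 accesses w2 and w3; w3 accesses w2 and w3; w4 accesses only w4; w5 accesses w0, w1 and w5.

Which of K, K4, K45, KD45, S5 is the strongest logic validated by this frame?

S5

Transitive (axiom 4): yes — every two-step R-path is closed by a direct edge.
Euclidean (axiom 5): yes — any two successors of a common world are R-related.
Serial (axiom D): yes — every world has a successor (e.g. w0 R w0).
Reflexive (axiom T): yes — every world is R-related to itself.
So F validates K, K4, K45, KD45, S5. The strongest is S5.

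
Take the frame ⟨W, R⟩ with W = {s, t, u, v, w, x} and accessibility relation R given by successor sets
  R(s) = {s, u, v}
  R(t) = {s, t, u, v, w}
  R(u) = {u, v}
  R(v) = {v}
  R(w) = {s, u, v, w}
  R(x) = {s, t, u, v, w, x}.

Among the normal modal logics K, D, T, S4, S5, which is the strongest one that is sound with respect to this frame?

S4

Serial (axiom D): yes — every world has a successor (e.g. s R s).
Reflexive (axiom T): yes — every world is R-related to itself.
Transitive (axiom 4): yes — every two-step R-path is closed by a direct edge.
Euclidean (axiom 5): no — s R v and s R u, but not v R u.
So F validates K, D, T, S4; S5 would additionally require R to be Euclidean. The strongest is S4.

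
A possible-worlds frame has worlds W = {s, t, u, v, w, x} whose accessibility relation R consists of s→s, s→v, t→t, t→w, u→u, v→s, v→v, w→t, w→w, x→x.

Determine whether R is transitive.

Yes

Transitive: yes — every two-step R-path is closed by a direct edge.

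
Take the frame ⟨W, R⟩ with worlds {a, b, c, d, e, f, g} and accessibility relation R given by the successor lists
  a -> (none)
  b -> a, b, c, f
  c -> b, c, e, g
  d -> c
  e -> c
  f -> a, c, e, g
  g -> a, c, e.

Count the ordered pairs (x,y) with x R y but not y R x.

Enumerating: (b,a), (b,f), (d,c), (f,a), (f,c), (f,e), (f,g), (g,a), (g,e).

9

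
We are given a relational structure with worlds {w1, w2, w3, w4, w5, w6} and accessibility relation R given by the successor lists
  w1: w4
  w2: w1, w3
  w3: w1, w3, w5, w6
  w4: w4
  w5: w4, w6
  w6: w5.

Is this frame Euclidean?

Euclidean: no — w2 R w1 and w2 R w3, but not w1 R w3.

No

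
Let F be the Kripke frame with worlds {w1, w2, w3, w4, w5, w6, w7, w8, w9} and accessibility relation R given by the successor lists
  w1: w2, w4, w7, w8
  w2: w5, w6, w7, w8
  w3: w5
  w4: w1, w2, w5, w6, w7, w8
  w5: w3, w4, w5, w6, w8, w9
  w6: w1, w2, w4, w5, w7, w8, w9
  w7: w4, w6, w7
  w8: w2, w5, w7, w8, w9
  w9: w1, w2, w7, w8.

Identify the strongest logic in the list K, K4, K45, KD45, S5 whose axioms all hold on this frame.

K

Transitive (axiom 4): no — w1 R w2 and w2 R w5, but not w1 R w5.
Euclidean (axiom 5): no — w1 R w2 and w1 R w4, but not w2 R w4.
Serial (axiom D): yes — every world has a successor (e.g. w1 R w2).
Reflexive (axiom T): no — w1 is not related to itself.
So F validates K; K4 would additionally require R to be transitive. The strongest is K.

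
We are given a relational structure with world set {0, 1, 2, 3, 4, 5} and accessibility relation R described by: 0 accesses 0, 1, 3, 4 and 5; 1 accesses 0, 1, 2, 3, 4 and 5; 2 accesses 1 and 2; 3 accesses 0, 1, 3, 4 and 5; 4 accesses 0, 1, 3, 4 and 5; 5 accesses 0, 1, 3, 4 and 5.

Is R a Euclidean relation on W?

No

Euclidean: no — 1 R 0 and 1 R 2, but not 0 R 2.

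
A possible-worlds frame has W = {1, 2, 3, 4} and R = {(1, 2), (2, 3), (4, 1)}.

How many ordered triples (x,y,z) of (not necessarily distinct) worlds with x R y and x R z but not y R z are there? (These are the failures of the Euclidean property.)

3

Enumerating: (1,2,2), (2,3,3), (4,1,1).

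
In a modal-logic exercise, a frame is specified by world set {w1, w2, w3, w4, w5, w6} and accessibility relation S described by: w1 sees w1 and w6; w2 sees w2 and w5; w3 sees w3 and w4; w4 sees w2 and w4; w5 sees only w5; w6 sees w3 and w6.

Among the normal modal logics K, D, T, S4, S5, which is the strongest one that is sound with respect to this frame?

T

Serial (axiom D): yes — every world has a successor (e.g. w1 S w1).
Reflexive (axiom T): yes — every world is S-related to itself.
Transitive (axiom 4): no — w1 S w6 and w6 S w3, but not w1 S w3.
Euclidean (axiom 5): no — w1 S w6 and w1 S w1, but not w6 S w1.
So F validates K, D, T; S4 would additionally require S to be transitive. The strongest is T.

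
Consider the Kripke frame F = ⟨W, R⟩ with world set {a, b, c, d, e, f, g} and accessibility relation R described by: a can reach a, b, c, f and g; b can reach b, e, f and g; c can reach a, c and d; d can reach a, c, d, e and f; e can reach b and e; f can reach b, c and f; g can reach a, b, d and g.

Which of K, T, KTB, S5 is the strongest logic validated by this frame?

Reflexive (axiom T): yes — every world is R-related to itself.
Symmetric (axiom B): no — a R b but not b R a.
Euclidean (axiom 5): no — a R b and a R c, but not b R c.
So F validates K, T; KTB would additionally require R to be symmetric. The strongest is T.

T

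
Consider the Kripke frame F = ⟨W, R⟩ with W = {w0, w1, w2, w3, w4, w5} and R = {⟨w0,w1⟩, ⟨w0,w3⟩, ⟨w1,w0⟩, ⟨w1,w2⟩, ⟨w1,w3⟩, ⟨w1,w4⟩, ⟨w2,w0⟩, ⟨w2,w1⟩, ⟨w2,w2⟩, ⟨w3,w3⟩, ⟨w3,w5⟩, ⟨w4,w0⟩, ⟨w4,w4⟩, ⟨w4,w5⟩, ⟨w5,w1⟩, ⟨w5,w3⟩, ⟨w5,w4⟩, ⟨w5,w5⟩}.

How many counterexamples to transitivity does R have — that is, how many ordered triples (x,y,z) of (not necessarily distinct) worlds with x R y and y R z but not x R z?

Enumerating: (w0,w1,w0), (w0,w1,w2), (w0,w1,w4), (w0,w3,w5), (w1,w0,w1), (w1,w2,w1), (w1,w3,w5), (w1,w4,w5), (w2,w0,w3), (w2,w1,w3), (w2,w1,w4), (w3,w5,w1), … and 8 more.
Total: 20.

20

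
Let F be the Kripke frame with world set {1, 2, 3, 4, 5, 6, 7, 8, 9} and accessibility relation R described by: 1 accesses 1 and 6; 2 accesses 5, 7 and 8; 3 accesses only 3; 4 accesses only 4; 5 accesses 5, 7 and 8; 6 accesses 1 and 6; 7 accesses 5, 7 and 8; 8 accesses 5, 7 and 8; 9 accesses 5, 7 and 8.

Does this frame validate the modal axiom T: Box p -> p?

By correspondence theory, T is valid on a frame iff R is reflexive.
Reflexive: no — 2 is not related to itself.

No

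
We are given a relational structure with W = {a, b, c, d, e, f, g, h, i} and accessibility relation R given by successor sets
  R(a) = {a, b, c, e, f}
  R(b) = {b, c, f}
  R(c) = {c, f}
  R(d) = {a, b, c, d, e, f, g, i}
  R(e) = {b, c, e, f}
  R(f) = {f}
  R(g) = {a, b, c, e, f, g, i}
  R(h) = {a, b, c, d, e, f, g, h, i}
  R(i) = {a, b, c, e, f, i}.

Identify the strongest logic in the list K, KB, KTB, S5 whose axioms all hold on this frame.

Symmetric (axiom B): no — a R b but not b R a.
Reflexive (axiom T): yes — every world is R-related to itself.
Euclidean (axiom 5): no — a R b and a R e, but not b R e.
So F validates K; KB would additionally require R to be symmetric. The strongest is K.

K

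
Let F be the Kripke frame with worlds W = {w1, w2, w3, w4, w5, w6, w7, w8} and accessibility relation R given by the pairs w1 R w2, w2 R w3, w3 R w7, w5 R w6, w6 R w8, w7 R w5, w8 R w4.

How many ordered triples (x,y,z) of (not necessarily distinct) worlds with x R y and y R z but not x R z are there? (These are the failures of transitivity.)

6

Enumerating: (w1,w2,w3), (w2,w3,w7), (w3,w7,w5), (w5,w6,w8), (w6,w8,w4), (w7,w5,w6).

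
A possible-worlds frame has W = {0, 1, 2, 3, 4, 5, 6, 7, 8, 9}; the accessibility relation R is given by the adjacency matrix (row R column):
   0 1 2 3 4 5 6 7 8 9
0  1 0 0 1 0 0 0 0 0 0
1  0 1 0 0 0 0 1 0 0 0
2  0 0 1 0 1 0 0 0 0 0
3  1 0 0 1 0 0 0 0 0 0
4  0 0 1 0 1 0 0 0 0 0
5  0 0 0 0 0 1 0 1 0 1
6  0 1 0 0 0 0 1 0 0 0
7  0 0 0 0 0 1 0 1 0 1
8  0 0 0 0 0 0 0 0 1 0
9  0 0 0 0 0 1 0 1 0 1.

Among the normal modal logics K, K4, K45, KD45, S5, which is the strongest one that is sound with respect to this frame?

Transitive (axiom 4): yes — every two-step R-path is closed by a direct edge.
Euclidean (axiom 5): yes — any two successors of a common world are R-related.
Serial (axiom D): yes — every world has a successor (e.g. 0 R 0).
Reflexive (axiom T): yes — every world is R-related to itself.
So F validates K, K4, K45, KD45, S5. The strongest is S5.

S5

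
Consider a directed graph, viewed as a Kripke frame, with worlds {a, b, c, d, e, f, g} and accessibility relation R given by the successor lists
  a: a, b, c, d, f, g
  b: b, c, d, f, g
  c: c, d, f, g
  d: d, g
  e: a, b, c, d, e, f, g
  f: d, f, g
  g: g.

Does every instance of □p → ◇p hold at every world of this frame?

Yes

The schema D characterises exactly the serial frames.
Serial: yes — every world has a successor (e.g. a R a).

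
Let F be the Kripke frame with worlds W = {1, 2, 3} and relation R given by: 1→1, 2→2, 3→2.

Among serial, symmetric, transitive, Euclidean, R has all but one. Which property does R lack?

Serial: yes — every world has a successor (e.g. 1 R 1).
Symmetric: no — 3 R 2 but not 2 R 3.
Transitive: yes — every two-step R-path is closed by a direct edge.
Euclidean: yes — any two successors of a common world are R-related.
Only symmetric fails.

symmetric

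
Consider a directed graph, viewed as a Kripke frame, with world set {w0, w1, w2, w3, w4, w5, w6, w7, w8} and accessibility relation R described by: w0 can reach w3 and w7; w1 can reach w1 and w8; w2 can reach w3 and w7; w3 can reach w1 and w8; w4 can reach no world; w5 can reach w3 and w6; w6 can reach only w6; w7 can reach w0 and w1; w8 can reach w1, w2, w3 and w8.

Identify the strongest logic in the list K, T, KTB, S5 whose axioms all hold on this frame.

K

Reflexive (axiom T): no — w0 is not related to itself.
Symmetric (axiom B): no — w0 R w3 but not w3 R w0.
Euclidean (axiom 5): no — w0 R w3 and w0 R w7, but not w3 R w7.
So F validates K; T would additionally require R to be reflexive. The strongest is K.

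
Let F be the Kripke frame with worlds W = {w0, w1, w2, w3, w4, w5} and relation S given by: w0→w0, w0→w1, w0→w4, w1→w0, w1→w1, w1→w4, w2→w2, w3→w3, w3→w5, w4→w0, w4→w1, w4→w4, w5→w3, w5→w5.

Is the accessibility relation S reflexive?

Reflexive: yes — every world is S-related to itself.

Yes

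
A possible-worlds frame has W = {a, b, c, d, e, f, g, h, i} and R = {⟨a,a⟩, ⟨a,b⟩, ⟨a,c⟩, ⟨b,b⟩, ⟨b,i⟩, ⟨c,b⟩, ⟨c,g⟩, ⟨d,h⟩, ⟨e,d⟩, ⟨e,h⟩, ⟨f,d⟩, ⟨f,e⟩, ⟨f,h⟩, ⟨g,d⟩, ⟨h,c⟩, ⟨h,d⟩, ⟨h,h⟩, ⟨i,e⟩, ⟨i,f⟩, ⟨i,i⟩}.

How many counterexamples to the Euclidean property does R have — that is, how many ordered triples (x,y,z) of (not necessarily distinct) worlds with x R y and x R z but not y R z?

24

Enumerating: (a,b,a), (a,b,c), (a,c,a), (a,c,c), (b,i,b), (c,b,g), (c,g,b), (c,g,g), (e,d,d), (f,d,d), (f,d,e), (f,e,e), … and 12 more.
Total: 24.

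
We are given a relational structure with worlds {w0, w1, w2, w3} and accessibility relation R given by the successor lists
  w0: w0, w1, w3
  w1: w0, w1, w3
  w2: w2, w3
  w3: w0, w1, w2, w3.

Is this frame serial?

Yes

Serial: yes — every world has a successor (e.g. w0 R w0).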